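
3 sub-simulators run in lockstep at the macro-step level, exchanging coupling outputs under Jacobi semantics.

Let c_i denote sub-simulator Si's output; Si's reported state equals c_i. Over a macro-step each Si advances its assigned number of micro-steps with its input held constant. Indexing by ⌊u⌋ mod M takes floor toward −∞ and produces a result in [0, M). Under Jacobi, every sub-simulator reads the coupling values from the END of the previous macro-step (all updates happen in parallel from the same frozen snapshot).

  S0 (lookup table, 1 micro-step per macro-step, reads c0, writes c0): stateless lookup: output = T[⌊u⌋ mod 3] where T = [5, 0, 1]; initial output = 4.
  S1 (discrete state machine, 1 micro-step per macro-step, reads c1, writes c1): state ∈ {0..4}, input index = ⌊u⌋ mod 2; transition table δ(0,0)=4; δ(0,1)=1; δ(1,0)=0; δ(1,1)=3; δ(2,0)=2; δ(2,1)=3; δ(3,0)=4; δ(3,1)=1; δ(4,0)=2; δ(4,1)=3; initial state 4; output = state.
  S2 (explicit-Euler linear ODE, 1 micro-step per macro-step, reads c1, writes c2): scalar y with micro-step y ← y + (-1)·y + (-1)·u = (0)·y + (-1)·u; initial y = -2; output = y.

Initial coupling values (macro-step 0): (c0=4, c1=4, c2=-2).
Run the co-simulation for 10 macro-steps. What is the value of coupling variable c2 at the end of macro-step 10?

c2 at macro-step 10 = -2

macro 1: S0 reads c0=4 → after 1×micro: 0; S1 reads c1=4 → after 1×micro: 2; S2 reads c1=4 → after 1×micro: -4 ⇒ (c0=0, c1=2, c2=-4)
macro 2: S0 reads c0=0 → after 1×micro: 5; S1 reads c1=2 → after 1×micro: 2; S2 reads c1=2 → after 1×micro: -2 ⇒ (c0=5, c1=2, c2=-2)
macro 3: S0 reads c0=5 → after 1×micro: 1; S1 reads c1=2 → after 1×micro: 2; S2 reads c1=2 → after 1×micro: -2 ⇒ (c0=1, c1=2, c2=-2)
macro 4: S0 reads c0=1 → after 1×micro: 0; S1 reads c1=2 → after 1×micro: 2; S2 reads c1=2 → after 1×micro: -2 ⇒ (c0=0, c1=2, c2=-2)
macro 5: S0 reads c0=0 → after 1×micro: 5; S1 reads c1=2 → after 1×micro: 2; S2 reads c1=2 → after 1×micro: -2 ⇒ (c0=5, c1=2, c2=-2)
macro 6: S0 reads c0=5 → after 1×micro: 1; S1 reads c1=2 → after 1×micro: 2; S2 reads c1=2 → after 1×micro: -2 ⇒ (c0=1, c1=2, c2=-2)
macro 7: S0 reads c0=1 → after 1×micro: 0; S1 reads c1=2 → after 1×micro: 2; S2 reads c1=2 → after 1×micro: -2 ⇒ (c0=0, c1=2, c2=-2)
macro 8: S0 reads c0=0 → after 1×micro: 5; S1 reads c1=2 → after 1×micro: 2; S2 reads c1=2 → after 1×micro: -2 ⇒ (c0=5, c1=2, c2=-2)
macro 9: S0 reads c0=5 → after 1×micro: 1; S1 reads c1=2 → after 1×micro: 2; S2 reads c1=2 → after 1×micro: -2 ⇒ (c0=1, c1=2, c2=-2)
macro 10: S0 reads c0=1 → after 1×micro: 0; S1 reads c1=2 → after 1×micro: 2; S2 reads c1=2 → after 1×micro: -2 ⇒ (c0=0, c1=2, c2=-2)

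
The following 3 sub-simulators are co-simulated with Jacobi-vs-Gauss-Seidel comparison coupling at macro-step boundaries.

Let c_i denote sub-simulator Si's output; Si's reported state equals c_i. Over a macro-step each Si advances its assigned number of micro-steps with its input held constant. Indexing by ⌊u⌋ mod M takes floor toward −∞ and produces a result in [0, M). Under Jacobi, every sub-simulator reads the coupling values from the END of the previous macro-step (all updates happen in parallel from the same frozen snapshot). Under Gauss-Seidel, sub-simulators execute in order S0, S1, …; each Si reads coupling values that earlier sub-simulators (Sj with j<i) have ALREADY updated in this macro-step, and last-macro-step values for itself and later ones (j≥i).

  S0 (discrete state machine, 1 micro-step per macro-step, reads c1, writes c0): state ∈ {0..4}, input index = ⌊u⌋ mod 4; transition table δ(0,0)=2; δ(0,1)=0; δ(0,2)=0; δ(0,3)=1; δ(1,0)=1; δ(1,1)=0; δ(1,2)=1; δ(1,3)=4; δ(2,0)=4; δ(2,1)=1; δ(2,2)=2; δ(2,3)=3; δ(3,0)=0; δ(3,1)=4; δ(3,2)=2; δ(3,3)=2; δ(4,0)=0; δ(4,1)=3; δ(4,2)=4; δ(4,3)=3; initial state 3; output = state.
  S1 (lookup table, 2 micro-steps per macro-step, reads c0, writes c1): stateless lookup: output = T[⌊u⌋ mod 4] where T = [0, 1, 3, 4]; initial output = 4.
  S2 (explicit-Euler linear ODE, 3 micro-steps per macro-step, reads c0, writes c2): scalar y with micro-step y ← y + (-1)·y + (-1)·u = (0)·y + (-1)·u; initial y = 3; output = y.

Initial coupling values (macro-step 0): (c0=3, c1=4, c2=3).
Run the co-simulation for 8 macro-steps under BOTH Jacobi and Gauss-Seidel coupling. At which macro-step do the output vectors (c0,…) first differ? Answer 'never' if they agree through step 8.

first divergence at macro-step: 1

[Jacobi] macro 1: S0 reads c1=4 → after 1×micro: 0; S1 reads c0=3 → after 2×micro: 4; S2 reads c0=3 → after 3×micro: -3 ⇒ (c0=0, c1=4, c2=-3)
[Jacobi] macro 2: S0 reads c1=4 → after 1×micro: 2; S1 reads c0=0 → after 2×micro: 0; S2 reads c0=0 → after 3×micro: 0 ⇒ (c0=2, c1=0, c2=0)
[Jacobi] macro 3: S0 reads c1=0 → after 1×micro: 4; S1 reads c0=2 → after 2×micro: 3; S2 reads c0=2 → after 3×micro: -2 ⇒ (c0=4, c1=3, c2=-2)
[Jacobi] macro 4: S0 reads c1=3 → after 1×micro: 3; S1 reads c0=4 → after 2×micro: 0; S2 reads c0=4 → after 3×micro: -4 ⇒ (c0=3, c1=0, c2=-4)
[Jacobi] macro 5: S0 reads c1=0 → after 1×micro: 0; S1 reads c0=3 → after 2×micro: 4; S2 reads c0=3 → after 3×micro: -3 ⇒ (c0=0, c1=4, c2=-3)
[Jacobi] macro 6: S0 reads c1=4 → after 1×micro: 2; S1 reads c0=0 → after 2×micro: 0; S2 reads c0=0 → after 3×micro: 0 ⇒ (c0=2, c1=0, c2=0)
[Jacobi] macro 7: S0 reads c1=0 → after 1×micro: 4; S1 reads c0=2 → after 2×micro: 3; S2 reads c0=2 → after 3×micro: -2 ⇒ (c0=4, c1=3, c2=-2)
[Jacobi] macro 8: S0 reads c1=3 → after 1×micro: 3; S1 reads c0=4 → after 2×micro: 0; S2 reads c0=4 → after 3×micro: -4 ⇒ (c0=3, c1=0, c2=-4)
[Gauss-Seidel] macro 1: S0 reads c1=4 → after 1×micro: 0; S1 reads c0=0 → after 2×micro: 0; S2 reads c0=0 → after 3×micro: 0 ⇒ (c0=0, c1=0, c2=0)
[Gauss-Seidel] macro 2: S0 reads c1=0 → after 1×micro: 2; S1 reads c0=2 → after 2×micro: 3; S2 reads c0=2 → after 3×micro: -2 ⇒ (c0=2, c1=3, c2=-2)
[Gauss-Seidel] macro 3: S0 reads c1=3 → after 1×micro: 3; S1 reads c0=3 → after 2×micro: 4; S2 reads c0=3 → after 3×micro: -3 ⇒ (c0=3, c1=4, c2=-3)
[Gauss-Seidel] macro 4: S0 reads c1=4 → after 1×micro: 0; S1 reads c0=0 → after 2×micro: 0; S2 reads c0=0 → after 3×micro: 0 ⇒ (c0=0, c1=0, c2=0)
[Gauss-Seidel] macro 5: S0 reads c1=0 → after 1×micro: 2; S1 reads c0=2 → after 2×micro: 3; S2 reads c0=2 → after 3×micro: -2 ⇒ (c0=2, c1=3, c2=-2)
[Gauss-Seidel] macro 6: S0 reads c1=3 → after 1×micro: 3; S1 reads c0=3 → after 2×micro: 4; S2 reads c0=3 → after 3×micro: -3 ⇒ (c0=3, c1=4, c2=-3)
[Gauss-Seidel] macro 7: S0 reads c1=4 → after 1×micro: 0; S1 reads c0=0 → after 2×micro: 0; S2 reads c0=0 → after 3×micro: 0 ⇒ (c0=0, c1=0, c2=0)
[Gauss-Seidel] macro 8: S0 reads c1=0 → after 1×micro: 2; S1 reads c0=2 → after 2×micro: 3; S2 reads c0=2 → after 3×micro: -2 ⇒ (c0=2, c1=3, c2=-2)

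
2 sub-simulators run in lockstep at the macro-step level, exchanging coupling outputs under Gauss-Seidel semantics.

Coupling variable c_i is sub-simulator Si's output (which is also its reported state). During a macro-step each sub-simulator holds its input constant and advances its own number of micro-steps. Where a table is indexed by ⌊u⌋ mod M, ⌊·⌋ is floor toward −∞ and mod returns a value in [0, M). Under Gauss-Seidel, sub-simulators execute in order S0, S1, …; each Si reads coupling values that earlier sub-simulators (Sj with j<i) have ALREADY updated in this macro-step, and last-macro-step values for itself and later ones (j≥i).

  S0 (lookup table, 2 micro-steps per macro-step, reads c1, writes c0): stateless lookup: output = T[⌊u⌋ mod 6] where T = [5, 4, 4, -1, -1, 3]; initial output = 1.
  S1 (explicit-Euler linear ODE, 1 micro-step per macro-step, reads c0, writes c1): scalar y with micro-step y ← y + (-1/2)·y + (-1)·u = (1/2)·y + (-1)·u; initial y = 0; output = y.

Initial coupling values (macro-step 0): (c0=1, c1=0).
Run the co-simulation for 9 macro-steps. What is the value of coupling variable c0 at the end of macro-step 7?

macro 1: S0 reads c1=0 → after 2×micro: 5; S1 reads c0=5 → after 1×micro: -5 ⇒ (c0=5, c1=-5)
macro 2: S0 reads c1=-5 → after 2×micro: 4; S1 reads c0=4 → after 1×micro: -13/2 ⇒ (c0=4, c1=-13/2)
macro 3: S0 reads c1=-13/2 → after 2×micro: 3; S1 reads c0=3 → after 1×micro: -25/4 ⇒ (c0=3, c1=-25/4)
macro 4: S0 reads c1=-25/4 → after 2×micro: 3; S1 reads c0=3 → after 1×micro: -49/8 ⇒ (c0=3, c1=-49/8)
macro 5: S0 reads c1=-49/8 → after 2×micro: 3; S1 reads c0=3 → after 1×micro: -97/16 ⇒ (c0=3, c1=-97/16)
macro 6: S0 reads c1=-97/16 → after 2×micro: 3; S1 reads c0=3 → after 1×micro: -193/32 ⇒ (c0=3, c1=-193/32)
macro 7: S0 reads c1=-193/32 → after 2×micro: 3; S1 reads c0=3 → after 1×micro: -385/64 ⇒ (c0=3, c1=-385/64)
macro 8: S0 reads c1=-385/64 → after 2×micro: 3; S1 reads c0=3 → after 1×micro: -769/128 ⇒ (c0=3, c1=-769/128)
macro 9: S0 reads c1=-769/128 → after 2×micro: 3; S1 reads c0=3 → after 1×micro: -1537/256 ⇒ (c0=3, c1=-1537/256)

c0 at macro-step 7 = 3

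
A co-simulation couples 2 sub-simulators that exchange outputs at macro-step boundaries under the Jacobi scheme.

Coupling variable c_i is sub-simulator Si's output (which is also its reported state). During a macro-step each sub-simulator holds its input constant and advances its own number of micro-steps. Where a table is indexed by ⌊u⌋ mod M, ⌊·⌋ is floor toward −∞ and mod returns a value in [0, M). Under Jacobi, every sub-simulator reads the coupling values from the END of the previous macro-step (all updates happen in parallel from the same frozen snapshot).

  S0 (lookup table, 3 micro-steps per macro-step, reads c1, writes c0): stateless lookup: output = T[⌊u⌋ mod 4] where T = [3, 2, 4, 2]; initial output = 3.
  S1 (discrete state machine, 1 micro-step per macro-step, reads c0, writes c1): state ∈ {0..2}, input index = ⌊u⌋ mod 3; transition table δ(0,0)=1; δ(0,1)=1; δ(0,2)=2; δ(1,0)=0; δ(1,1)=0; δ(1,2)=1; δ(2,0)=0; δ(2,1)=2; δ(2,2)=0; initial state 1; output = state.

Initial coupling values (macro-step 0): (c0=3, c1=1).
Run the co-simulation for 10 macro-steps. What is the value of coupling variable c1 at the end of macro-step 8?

macro 1: S0 reads c1=1 → after 3×micro: 2; S1 reads c0=3 → after 1×micro: 0 ⇒ (c0=2, c1=0)
macro 2: S0 reads c1=0 → after 3×micro: 3; S1 reads c0=2 → after 1×micro: 2 ⇒ (c0=3, c1=2)
macro 3: S0 reads c1=2 → after 3×micro: 4; S1 reads c0=3 → after 1×micro: 0 ⇒ (c0=4, c1=0)
macro 4: S0 reads c1=0 → after 3×micro: 3; S1 reads c0=4 → after 1×micro: 1 ⇒ (c0=3, c1=1)
macro 5: S0 reads c1=1 → after 3×micro: 2; S1 reads c0=3 → after 1×micro: 0 ⇒ (c0=2, c1=0)
macro 6: S0 reads c1=0 → after 3×micro: 3; S1 reads c0=2 → after 1×micro: 2 ⇒ (c0=3, c1=2)
macro 7: S0 reads c1=2 → after 3×micro: 4; S1 reads c0=3 → after 1×micro: 0 ⇒ (c0=4, c1=0)
macro 8: S0 reads c1=0 → after 3×micro: 3; S1 reads c0=4 → after 1×micro: 1 ⇒ (c0=3, c1=1)
macro 9: S0 reads c1=1 → after 3×micro: 2; S1 reads c0=3 → after 1×micro: 0 ⇒ (c0=2, c1=0)
macro 10: S0 reads c1=0 → after 3×micro: 3; S1 reads c0=2 → after 1×micro: 2 ⇒ (c0=3, c1=2)

c1 at macro-step 8 = 1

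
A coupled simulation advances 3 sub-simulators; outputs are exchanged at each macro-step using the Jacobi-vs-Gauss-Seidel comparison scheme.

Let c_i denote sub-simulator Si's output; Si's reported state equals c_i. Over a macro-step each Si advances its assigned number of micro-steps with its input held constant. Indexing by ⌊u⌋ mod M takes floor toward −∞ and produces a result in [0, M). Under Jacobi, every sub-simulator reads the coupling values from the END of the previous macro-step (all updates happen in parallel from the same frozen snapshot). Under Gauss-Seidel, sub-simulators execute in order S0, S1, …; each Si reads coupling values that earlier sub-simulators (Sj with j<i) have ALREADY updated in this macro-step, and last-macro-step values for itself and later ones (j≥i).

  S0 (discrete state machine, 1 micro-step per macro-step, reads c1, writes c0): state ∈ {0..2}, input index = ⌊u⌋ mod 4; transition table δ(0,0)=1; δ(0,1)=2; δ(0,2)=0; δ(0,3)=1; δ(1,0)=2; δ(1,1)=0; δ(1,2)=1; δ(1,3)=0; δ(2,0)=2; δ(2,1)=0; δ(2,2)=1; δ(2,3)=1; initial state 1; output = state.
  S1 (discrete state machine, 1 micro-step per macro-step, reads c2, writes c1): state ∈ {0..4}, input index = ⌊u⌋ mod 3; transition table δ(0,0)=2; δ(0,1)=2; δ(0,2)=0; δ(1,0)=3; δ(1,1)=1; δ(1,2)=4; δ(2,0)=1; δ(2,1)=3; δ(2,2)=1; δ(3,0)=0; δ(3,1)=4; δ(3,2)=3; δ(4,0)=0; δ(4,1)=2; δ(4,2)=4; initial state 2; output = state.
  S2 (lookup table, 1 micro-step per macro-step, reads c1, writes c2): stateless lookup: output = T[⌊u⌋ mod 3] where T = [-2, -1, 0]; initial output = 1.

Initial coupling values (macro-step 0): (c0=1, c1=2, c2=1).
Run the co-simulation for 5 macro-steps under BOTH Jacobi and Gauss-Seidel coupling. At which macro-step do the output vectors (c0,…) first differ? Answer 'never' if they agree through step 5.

[Jacobi] macro 1: S0 reads c1=2 → after 1×micro: 1; S1 reads c2=1 → after 1×micro: 3; S2 reads c1=2 → after 1×micro: 0 ⇒ (c0=1, c1=3, c2=0)
[Jacobi] macro 2: S0 reads c1=3 → after 1×micro: 0; S1 reads c2=0 → after 1×micro: 0; S2 reads c1=3 → after 1×micro: -2 ⇒ (c0=0, c1=0, c2=-2)
[Jacobi] macro 3: S0 reads c1=0 → after 1×micro: 1; S1 reads c2=-2 → after 1×micro: 2; S2 reads c1=0 → after 1×micro: -2 ⇒ (c0=1, c1=2, c2=-2)
[Jacobi] macro 4: S0 reads c1=2 → after 1×micro: 1; S1 reads c2=-2 → after 1×micro: 3; S2 reads c1=2 → after 1×micro: 0 ⇒ (c0=1, c1=3, c2=0)
[Jacobi] macro 5: S0 reads c1=3 → after 1×micro: 0; S1 reads c2=0 → after 1×micro: 0; S2 reads c1=3 → after 1×micro: -2 ⇒ (c0=0, c1=0, c2=-2)
[Gauss-Seidel] macro 1: S0 reads c1=2 → after 1×micro: 1; S1 reads c2=1 → after 1×micro: 3; S2 reads c1=3 → after 1×micro: -2 ⇒ (c0=1, c1=3, c2=-2)
[Gauss-Seidel] macro 2: S0 reads c1=3 → after 1×micro: 0; S1 reads c2=-2 → after 1×micro: 4; S2 reads c1=4 → after 1×micro: -1 ⇒ (c0=0, c1=4, c2=-1)
[Gauss-Seidel] macro 3: S0 reads c1=4 → after 1×micro: 1; S1 reads c2=-1 → after 1×micro: 4; S2 reads c1=4 → after 1×micro: -1 ⇒ (c0=1, c1=4, c2=-1)
[Gauss-Seidel] macro 4: S0 reads c1=4 → after 1×micro: 2; S1 reads c2=-1 → after 1×micro: 4; S2 reads c1=4 → after 1×micro: -1 ⇒ (c0=2, c1=4, c2=-1)
[Gauss-Seidel] macro 5: S0 reads c1=4 → after 1×micro: 2; S1 reads c2=-1 → after 1×micro: 4; S2 reads c1=4 → after 1×micro: -1 ⇒ (c0=2, c1=4, c2=-1)

first divergence at macro-step: 1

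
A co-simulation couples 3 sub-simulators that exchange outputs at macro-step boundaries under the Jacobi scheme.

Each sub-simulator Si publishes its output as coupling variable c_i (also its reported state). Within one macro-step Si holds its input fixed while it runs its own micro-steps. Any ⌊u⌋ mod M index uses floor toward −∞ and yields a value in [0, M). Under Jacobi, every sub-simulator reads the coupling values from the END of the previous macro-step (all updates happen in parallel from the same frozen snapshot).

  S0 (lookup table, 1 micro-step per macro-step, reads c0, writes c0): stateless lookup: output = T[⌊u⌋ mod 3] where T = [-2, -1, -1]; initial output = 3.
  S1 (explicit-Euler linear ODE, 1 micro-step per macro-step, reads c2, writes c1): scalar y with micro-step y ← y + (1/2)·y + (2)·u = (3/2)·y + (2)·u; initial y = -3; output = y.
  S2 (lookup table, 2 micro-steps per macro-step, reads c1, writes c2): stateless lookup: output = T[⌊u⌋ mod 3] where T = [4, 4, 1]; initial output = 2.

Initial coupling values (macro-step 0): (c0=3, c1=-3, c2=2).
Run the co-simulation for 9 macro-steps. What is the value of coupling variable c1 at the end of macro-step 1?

macro 1: S0 reads c0=3 → after 1×micro: -2; S1 reads c2=2 → after 1×micro: -1/2; S2 reads c1=-3 → after 2×micro: 4 ⇒ (c0=-2, c1=-1/2, c2=4)
macro 2: S0 reads c0=-2 → after 1×micro: -1; S1 reads c2=4 → after 1×micro: 29/4; S2 reads c1=-1/2 → after 2×micro: 1 ⇒ (c0=-1, c1=29/4, c2=1)
macro 3: S0 reads c0=-1 → after 1×micro: -1; S1 reads c2=1 → after 1×micro: 103/8; S2 reads c1=29/4 → after 2×micro: 4 ⇒ (c0=-1, c1=103/8, c2=4)
macro 4: S0 reads c0=-1 → after 1×micro: -1; S1 reads c2=4 → after 1×micro: 437/16; S2 reads c1=103/8 → after 2×micro: 4 ⇒ (c0=-1, c1=437/16, c2=4)
macro 5: S0 reads c0=-1 → after 1×micro: -1; S1 reads c2=4 → after 1×micro: 1567/32; S2 reads c1=437/16 → after 2×micro: 4 ⇒ (c0=-1, c1=1567/32, c2=4)
macro 6: S0 reads c0=-1 → after 1×micro: -1; S1 reads c2=4 → after 1×micro: 5213/64; S2 reads c1=1567/32 → after 2×micro: 4 ⇒ (c0=-1, c1=5213/64, c2=4)
macro 7: S0 reads c0=-1 → after 1×micro: -1; S1 reads c2=4 → after 1×micro: 16663/128; S2 reads c1=5213/64 → after 2×micro: 4 ⇒ (c0=-1, c1=16663/128, c2=4)
macro 8: S0 reads c0=-1 → after 1×micro: -1; S1 reads c2=4 → after 1×micro: 52037/256; S2 reads c1=16663/128 → after 2×micro: 4 ⇒ (c0=-1, c1=52037/256, c2=4)
macro 9: S0 reads c0=-1 → after 1×micro: -1; S1 reads c2=4 → after 1×micro: 160207/512; S2 reads c1=52037/256 → after 2×micro: 1 ⇒ (c0=-1, c1=160207/512, c2=1)

c1 at macro-step 1 = -1/2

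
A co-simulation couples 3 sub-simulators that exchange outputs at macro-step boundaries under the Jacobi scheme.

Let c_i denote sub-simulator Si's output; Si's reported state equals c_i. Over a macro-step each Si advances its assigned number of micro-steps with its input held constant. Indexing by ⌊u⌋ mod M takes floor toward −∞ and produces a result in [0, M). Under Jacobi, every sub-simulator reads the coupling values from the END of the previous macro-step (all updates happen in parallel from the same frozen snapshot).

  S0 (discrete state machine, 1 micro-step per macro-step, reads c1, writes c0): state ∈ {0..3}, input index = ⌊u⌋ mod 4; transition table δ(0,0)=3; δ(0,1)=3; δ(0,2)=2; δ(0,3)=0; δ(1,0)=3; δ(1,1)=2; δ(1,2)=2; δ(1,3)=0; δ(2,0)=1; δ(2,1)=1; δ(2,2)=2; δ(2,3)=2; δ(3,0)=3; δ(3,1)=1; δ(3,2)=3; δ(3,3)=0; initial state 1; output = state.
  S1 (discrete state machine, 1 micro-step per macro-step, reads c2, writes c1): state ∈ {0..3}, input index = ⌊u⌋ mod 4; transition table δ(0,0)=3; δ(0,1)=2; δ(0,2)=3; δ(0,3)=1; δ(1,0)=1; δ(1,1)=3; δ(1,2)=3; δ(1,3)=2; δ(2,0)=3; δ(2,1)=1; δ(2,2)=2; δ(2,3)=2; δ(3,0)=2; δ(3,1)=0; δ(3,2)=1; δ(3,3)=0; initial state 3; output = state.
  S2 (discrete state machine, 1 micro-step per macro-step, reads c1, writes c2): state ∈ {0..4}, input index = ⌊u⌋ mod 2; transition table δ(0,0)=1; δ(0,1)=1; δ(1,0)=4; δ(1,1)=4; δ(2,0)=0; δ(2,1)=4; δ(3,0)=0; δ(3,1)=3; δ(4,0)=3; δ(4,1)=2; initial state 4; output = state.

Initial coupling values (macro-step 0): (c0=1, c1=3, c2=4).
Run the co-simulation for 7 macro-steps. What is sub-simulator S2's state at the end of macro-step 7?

S2 state at macro-step 7 = 0

macro 1: S0 reads c1=3 → after 1×micro: 0; S1 reads c2=4 → after 1×micro: 2; S2 reads c1=3 → after 1×micro: 2 ⇒ (c0=0, c1=2, c2=2)
macro 2: S0 reads c1=2 → after 1×micro: 2; S1 reads c2=2 → after 1×micro: 2; S2 reads c1=2 → after 1×micro: 0 ⇒ (c0=2, c1=2, c2=0)
macro 3: S0 reads c1=2 → after 1×micro: 2; S1 reads c2=0 → after 1×micro: 3; S2 reads c1=2 → after 1×micro: 1 ⇒ (c0=2, c1=3, c2=1)
macro 4: S0 reads c1=3 → after 1×micro: 2; S1 reads c2=1 → after 1×micro: 0; S2 reads c1=3 → after 1×micro: 4 ⇒ (c0=2, c1=0, c2=4)
macro 5: S0 reads c1=0 → after 1×micro: 1; S1 reads c2=4 → after 1×micro: 3; S2 reads c1=0 → after 1×micro: 3 ⇒ (c0=1, c1=3, c2=3)
macro 6: S0 reads c1=3 → after 1×micro: 0; S1 reads c2=3 → after 1×micro: 0; S2 reads c1=3 → after 1×micro: 3 ⇒ (c0=0, c1=0, c2=3)
macro 7: S0 reads c1=0 → after 1×micro: 3; S1 reads c2=3 → after 1×micro: 1; S2 reads c1=0 → after 1×micro: 0 ⇒ (c0=3, c1=1, c2=0)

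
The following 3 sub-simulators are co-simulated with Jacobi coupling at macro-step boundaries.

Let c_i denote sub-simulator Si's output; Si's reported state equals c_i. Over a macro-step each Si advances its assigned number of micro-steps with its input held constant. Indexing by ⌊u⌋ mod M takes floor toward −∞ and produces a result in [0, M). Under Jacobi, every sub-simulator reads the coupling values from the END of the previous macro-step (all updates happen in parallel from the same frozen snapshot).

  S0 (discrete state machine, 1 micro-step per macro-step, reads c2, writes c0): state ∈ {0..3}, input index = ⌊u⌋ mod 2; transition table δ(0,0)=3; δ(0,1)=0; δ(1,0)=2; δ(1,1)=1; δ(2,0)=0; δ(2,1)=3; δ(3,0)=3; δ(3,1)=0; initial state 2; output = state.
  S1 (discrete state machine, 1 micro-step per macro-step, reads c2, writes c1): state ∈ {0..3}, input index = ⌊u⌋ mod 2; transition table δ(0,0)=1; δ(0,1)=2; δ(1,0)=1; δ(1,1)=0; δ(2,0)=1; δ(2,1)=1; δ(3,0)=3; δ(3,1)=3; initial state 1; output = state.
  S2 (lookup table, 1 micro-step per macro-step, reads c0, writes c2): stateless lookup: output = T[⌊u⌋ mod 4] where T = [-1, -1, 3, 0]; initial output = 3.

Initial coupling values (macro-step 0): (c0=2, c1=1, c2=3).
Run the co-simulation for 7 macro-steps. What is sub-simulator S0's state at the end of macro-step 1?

S0 state at macro-step 1 = 3

macro 1: S0 reads c2=3 → after 1×micro: 3; S1 reads c2=3 → after 1×micro: 0; S2 reads c0=2 → after 1×micro: 3 ⇒ (c0=3, c1=0, c2=3)
macro 2: S0 reads c2=3 → after 1×micro: 0; S1 reads c2=3 → after 1×micro: 2; S2 reads c0=3 → after 1×micro: 0 ⇒ (c0=0, c1=2, c2=0)
macro 3: S0 reads c2=0 → after 1×micro: 3; S1 reads c2=0 → after 1×micro: 1; S2 reads c0=0 → after 1×micro: -1 ⇒ (c0=3, c1=1, c2=-1)
macro 4: S0 reads c2=-1 → after 1×micro: 0; S1 reads c2=-1 → after 1×micro: 0; S2 reads c0=3 → after 1×micro: 0 ⇒ (c0=0, c1=0, c2=0)
macro 5: S0 reads c2=0 → after 1×micro: 3; S1 reads c2=0 → after 1×micro: 1; S2 reads c0=0 → after 1×micro: -1 ⇒ (c0=3, c1=1, c2=-1)
macro 6: S0 reads c2=-1 → after 1×micro: 0; S1 reads c2=-1 → after 1×micro: 0; S2 reads c0=3 → after 1×micro: 0 ⇒ (c0=0, c1=0, c2=0)
macro 7: S0 reads c2=0 → after 1×micro: 3; S1 reads c2=0 → after 1×micro: 1; S2 reads c0=0 → after 1×micro: -1 ⇒ (c0=3, c1=1, c2=-1)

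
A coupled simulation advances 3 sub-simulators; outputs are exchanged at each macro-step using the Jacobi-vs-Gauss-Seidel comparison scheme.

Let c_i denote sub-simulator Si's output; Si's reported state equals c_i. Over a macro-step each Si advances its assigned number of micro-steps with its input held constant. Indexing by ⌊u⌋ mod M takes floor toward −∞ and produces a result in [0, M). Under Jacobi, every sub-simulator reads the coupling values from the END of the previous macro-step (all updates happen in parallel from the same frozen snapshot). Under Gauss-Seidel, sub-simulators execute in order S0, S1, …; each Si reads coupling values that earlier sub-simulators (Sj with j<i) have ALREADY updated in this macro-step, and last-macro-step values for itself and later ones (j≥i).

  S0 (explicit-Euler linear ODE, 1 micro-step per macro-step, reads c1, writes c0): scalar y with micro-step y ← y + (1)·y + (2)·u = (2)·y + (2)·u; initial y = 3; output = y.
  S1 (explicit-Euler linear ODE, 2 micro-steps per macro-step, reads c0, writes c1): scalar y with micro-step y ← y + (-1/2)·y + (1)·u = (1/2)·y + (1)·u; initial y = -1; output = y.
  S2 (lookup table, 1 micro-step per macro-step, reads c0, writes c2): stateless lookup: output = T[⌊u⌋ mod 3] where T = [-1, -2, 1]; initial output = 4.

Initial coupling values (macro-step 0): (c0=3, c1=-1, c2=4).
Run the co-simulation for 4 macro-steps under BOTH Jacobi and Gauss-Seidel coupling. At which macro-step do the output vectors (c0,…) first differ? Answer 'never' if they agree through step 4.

[Jacobi] macro 1: S0 reads c1=-1 → after 1×micro: 4; S1 reads c0=3 → after 2×micro: 17/4; S2 reads c0=3 → after 1×micro: -1 ⇒ (c0=4, c1=17/4, c2=-1)
[Jacobi] macro 2: S0 reads c1=17/4 → after 1×micro: 33/2; S1 reads c0=4 → after 2×micro: 113/16; S2 reads c0=4 → after 1×micro: -2 ⇒ (c0=33/2, c1=113/16, c2=-2)
[Jacobi] macro 3: S0 reads c1=113/16 → after 1×micro: 377/8; S1 reads c0=33/2 → after 2×micro: 1697/64; S2 reads c0=33/2 → after 1×micro: -2 ⇒ (c0=377/8, c1=1697/64, c2=-2)
[Jacobi] macro 4: S0 reads c1=1697/64 → after 1×micro: 4713/32; S1 reads c0=377/8 → after 2×micro: 19793/256; S2 reads c0=377/8 → after 1×micro: 1 ⇒ (c0=4713/32, c1=19793/256, c2=1)
[Gauss-Seidel] macro 1: S0 reads c1=-1 → after 1×micro: 4; S1 reads c0=4 → after 2×micro: 23/4; S2 reads c0=4 → after 1×micro: -2 ⇒ (c0=4, c1=23/4, c2=-2)
[Gauss-Seidel] macro 2: S0 reads c1=23/4 → after 1×micro: 39/2; S1 reads c0=39/2 → after 2×micro: 491/16; S2 reads c0=39/2 → after 1×micro: -2 ⇒ (c0=39/2, c1=491/16, c2=-2)
[Gauss-Seidel] macro 3: S0 reads c1=491/16 → after 1×micro: 803/8; S1 reads c0=803/8 → after 2×micro: 10127/64; S2 reads c0=803/8 → after 1×micro: -2 ⇒ (c0=803/8, c1=10127/64, c2=-2)
[Gauss-Seidel] macro 4: S0 reads c1=10127/64 → after 1×micro: 16551/32; S1 reads c0=16551/32 → after 2×micro: 208739/256; S2 reads c0=16551/32 → after 1×micro: -2 ⇒ (c0=16551/32, c1=208739/256, c2=-2)

first divergence at macro-step: 1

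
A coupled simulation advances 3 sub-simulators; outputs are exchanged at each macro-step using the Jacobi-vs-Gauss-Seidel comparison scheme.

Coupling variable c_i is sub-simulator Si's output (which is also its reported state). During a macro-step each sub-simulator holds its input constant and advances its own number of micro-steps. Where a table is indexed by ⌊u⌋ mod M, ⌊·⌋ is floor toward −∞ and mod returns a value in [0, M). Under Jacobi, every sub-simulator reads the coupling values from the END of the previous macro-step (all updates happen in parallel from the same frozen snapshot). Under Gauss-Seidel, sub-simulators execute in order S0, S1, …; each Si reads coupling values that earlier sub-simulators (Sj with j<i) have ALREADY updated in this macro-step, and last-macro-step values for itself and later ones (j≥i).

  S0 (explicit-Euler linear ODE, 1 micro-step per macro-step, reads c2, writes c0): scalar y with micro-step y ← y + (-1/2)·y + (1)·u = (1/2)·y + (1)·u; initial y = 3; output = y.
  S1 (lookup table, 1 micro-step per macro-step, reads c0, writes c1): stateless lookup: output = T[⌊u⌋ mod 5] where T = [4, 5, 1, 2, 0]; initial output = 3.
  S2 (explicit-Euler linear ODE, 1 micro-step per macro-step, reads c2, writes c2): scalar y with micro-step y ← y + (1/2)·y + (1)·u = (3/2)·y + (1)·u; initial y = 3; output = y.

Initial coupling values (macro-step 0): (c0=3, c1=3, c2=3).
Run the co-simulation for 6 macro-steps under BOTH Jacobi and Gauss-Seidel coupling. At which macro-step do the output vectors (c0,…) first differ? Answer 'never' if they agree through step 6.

first divergence at macro-step: 1

[Jacobi] macro 1: S0 reads c2=3 → after 1×micro: 9/2; S1 reads c0=3 → after 1×micro: 2; S2 reads c2=3 → after 1×micro: 15/2 ⇒ (c0=9/2, c1=2, c2=15/2)
[Jacobi] macro 2: S0 reads c2=15/2 → after 1×micro: 39/4; S1 reads c0=9/2 → after 1×micro: 0; S2 reads c2=15/2 → after 1×micro: 75/4 ⇒ (c0=39/4, c1=0, c2=75/4)
[Jacobi] macro 3: S0 reads c2=75/4 → after 1×micro: 189/8; S1 reads c0=39/4 → after 1×micro: 0; S2 reads c2=75/4 → after 1×micro: 375/8 ⇒ (c0=189/8, c1=0, c2=375/8)
[Jacobi] macro 4: S0 reads c2=375/8 → after 1×micro: 939/16; S1 reads c0=189/8 → after 1×micro: 2; S2 reads c2=375/8 → after 1×micro: 1875/16 ⇒ (c0=939/16, c1=2, c2=1875/16)
[Jacobi] macro 5: S0 reads c2=1875/16 → after 1×micro: 4689/32; S1 reads c0=939/16 → after 1×micro: 2; S2 reads c2=1875/16 → after 1×micro: 9375/32 ⇒ (c0=4689/32, c1=2, c2=9375/32)
[Jacobi] macro 6: S0 reads c2=9375/32 → after 1×micro: 23439/64; S1 reads c0=4689/32 → after 1×micro: 5; S2 reads c2=9375/32 → after 1×micro: 46875/64 ⇒ (c0=23439/64, c1=5, c2=46875/64)
[Gauss-Seidel] macro 1: S0 reads c2=3 → after 1×micro: 9/2; S1 reads c0=9/2 → after 1×micro: 0; S2 reads c2=3 → after 1×micro: 15/2 ⇒ (c0=9/2, c1=0, c2=15/2)
[Gauss-Seidel] macro 2: S0 reads c2=15/2 → after 1×micro: 39/4; S1 reads c0=39/4 → after 1×micro: 0; S2 reads c2=15/2 → after 1×micro: 75/4 ⇒ (c0=39/4, c1=0, c2=75/4)
[Gauss-Seidel] macro 3: S0 reads c2=75/4 → after 1×micro: 189/8; S1 reads c0=189/8 → after 1×micro: 2; S2 reads c2=75/4 → after 1×micro: 375/8 ⇒ (c0=189/8, c1=2, c2=375/8)
[Gauss-Seidel] macro 4: S0 reads c2=375/8 → after 1×micro: 939/16; S1 reads c0=939/16 → after 1×micro: 2; S2 reads c2=375/8 → after 1×micro: 1875/16 ⇒ (c0=939/16, c1=2, c2=1875/16)
[Gauss-Seidel] macro 5: S0 reads c2=1875/16 → after 1×micro: 4689/32; S1 reads c0=4689/32 → after 1×micro: 5; S2 reads c2=1875/16 → after 1×micro: 9375/32 ⇒ (c0=4689/32, c1=5, c2=9375/32)
[Gauss-Seidel] macro 6: S0 reads c2=9375/32 → after 1×micro: 23439/64; S1 reads c0=23439/64 → after 1×micro: 5; S2 reads c2=9375/32 → after 1×micro: 46875/64 ⇒ (c0=23439/64, c1=5, c2=46875/64)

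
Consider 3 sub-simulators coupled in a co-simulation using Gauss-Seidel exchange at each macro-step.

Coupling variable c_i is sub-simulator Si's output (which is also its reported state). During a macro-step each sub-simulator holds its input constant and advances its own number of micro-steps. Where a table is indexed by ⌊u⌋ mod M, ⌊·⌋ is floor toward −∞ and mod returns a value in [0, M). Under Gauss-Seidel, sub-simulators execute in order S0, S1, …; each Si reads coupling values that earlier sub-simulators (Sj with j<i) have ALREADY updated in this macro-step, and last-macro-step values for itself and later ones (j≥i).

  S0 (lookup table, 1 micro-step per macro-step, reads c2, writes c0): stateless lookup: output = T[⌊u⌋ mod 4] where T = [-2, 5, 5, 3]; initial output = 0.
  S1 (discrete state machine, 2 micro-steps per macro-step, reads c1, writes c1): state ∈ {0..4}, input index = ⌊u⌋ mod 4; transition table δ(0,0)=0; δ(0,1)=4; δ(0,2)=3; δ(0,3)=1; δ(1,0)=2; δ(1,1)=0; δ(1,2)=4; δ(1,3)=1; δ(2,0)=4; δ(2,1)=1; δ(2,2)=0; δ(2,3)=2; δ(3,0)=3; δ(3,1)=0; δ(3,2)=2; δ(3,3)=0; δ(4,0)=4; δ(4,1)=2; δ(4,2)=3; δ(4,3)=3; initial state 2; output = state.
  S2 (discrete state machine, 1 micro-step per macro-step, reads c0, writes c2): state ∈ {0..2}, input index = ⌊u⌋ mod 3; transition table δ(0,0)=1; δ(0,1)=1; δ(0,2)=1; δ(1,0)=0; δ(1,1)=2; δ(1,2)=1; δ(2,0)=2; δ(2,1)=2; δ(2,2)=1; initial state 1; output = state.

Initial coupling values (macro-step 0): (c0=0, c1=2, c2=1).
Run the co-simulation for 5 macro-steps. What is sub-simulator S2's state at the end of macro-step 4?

S2 state at macro-step 4 = 1

macro 1: S0 reads c2=1 → after 1×micro: 5; S1 reads c1=2 → after 2×micro: 3; S2 reads c0=5 → after 1×micro: 1 ⇒ (c0=5, c1=3, c2=1)
macro 2: S0 reads c2=1 → after 1×micro: 5; S1 reads c1=3 → after 2×micro: 1; S2 reads c0=5 → after 1×micro: 1 ⇒ (c0=5, c1=1, c2=1)
macro 3: S0 reads c2=1 → after 1×micro: 5; S1 reads c1=1 → after 2×micro: 4; S2 reads c0=5 → after 1×micro: 1 ⇒ (c0=5, c1=4, c2=1)
macro 4: S0 reads c2=1 → after 1×micro: 5; S1 reads c1=4 → after 2×micro: 4; S2 reads c0=5 → after 1×micro: 1 ⇒ (c0=5, c1=4, c2=1)
macro 5: S0 reads c2=1 → after 1×micro: 5; S1 reads c1=4 → after 2×micro: 4; S2 reads c0=5 → after 1×micro: 1 ⇒ (c0=5, c1=4, c2=1)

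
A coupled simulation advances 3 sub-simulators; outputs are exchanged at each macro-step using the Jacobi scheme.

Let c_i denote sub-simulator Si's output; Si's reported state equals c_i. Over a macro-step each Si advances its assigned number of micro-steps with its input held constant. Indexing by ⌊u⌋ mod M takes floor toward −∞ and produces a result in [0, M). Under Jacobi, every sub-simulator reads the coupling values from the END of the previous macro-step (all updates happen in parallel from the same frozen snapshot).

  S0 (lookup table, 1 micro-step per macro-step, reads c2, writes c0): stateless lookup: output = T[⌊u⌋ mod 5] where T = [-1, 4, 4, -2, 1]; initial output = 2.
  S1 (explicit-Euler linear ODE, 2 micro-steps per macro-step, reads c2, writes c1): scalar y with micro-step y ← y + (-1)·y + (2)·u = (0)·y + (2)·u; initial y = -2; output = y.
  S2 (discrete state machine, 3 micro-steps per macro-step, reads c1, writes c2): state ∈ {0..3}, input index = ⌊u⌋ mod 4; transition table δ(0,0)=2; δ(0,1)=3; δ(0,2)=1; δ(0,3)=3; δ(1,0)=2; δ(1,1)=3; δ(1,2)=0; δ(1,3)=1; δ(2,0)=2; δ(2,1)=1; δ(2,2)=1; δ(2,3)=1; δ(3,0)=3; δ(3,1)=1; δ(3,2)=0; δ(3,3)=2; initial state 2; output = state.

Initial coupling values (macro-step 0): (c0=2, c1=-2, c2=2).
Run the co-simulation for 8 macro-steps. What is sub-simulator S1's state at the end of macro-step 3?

S1 state at macro-step 3 = 4

macro 1: S0 reads c2=2 → after 1×micro: 4; S1 reads c2=2 → after 2×micro: 4; S2 reads c1=-2 → after 3×micro: 1 ⇒ (c0=4, c1=4, c2=1)
macro 2: S0 reads c2=1 → after 1×micro: 4; S1 reads c2=1 → after 2×micro: 2; S2 reads c1=4 → after 3×micro: 2 ⇒ (c0=4, c1=2, c2=2)
macro 3: S0 reads c2=2 → after 1×micro: 4; S1 reads c2=2 → after 2×micro: 4; S2 reads c1=2 → after 3×micro: 1 ⇒ (c0=4, c1=4, c2=1)
macro 4: S0 reads c2=1 → after 1×micro: 4; S1 reads c2=1 → after 2×micro: 2; S2 reads c1=4 → after 3×micro: 2 ⇒ (c0=4, c1=2, c2=2)
macro 5: S0 reads c2=2 → after 1×micro: 4; S1 reads c2=2 → after 2×micro: 4; S2 reads c1=2 → after 3×micro: 1 ⇒ (c0=4, c1=4, c2=1)
macro 6: S0 reads c2=1 → after 1×micro: 4; S1 reads c2=1 → after 2×micro: 2; S2 reads c1=4 → after 3×micro: 2 ⇒ (c0=4, c1=2, c2=2)
macro 7: S0 reads c2=2 → after 1×micro: 4; S1 reads c2=2 → after 2×micro: 4; S2 reads c1=2 → after 3×micro: 1 ⇒ (c0=4, c1=4, c2=1)
macro 8: S0 reads c2=1 → after 1×micro: 4; S1 reads c2=1 → after 2×micro: 2; S2 reads c1=4 → after 3×micro: 2 ⇒ (c0=4, c1=2, c2=2)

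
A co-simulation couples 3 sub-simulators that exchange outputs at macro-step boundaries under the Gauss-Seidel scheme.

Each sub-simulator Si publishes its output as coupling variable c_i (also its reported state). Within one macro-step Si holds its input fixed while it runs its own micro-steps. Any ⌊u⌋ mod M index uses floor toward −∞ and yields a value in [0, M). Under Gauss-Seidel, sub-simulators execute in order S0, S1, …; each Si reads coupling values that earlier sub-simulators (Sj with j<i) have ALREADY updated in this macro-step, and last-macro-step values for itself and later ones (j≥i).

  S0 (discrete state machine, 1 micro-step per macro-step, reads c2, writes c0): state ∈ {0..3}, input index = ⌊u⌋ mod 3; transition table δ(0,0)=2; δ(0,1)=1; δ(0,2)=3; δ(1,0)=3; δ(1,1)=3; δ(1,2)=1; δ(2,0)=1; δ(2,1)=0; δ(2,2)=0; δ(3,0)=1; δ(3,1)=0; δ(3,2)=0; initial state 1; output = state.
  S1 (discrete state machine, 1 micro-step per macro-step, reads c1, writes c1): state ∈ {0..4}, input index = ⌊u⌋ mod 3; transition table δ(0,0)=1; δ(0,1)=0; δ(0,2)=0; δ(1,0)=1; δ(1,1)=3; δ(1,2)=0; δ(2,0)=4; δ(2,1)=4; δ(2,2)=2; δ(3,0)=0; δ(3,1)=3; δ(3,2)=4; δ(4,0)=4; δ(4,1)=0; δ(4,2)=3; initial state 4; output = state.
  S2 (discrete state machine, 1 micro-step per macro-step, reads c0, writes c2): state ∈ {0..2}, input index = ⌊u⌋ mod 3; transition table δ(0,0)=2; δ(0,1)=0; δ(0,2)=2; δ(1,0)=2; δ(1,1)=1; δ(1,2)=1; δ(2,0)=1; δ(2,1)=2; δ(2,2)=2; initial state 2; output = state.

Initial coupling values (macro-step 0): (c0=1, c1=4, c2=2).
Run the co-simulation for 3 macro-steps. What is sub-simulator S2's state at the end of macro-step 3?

S2 state at macro-step 3 = 2

macro 1: S0 reads c2=2 → after 1×micro: 1; S1 reads c1=4 → after 1×micro: 0; S2 reads c0=1 → after 1×micro: 2 ⇒ (c0=1, c1=0, c2=2)
macro 2: S0 reads c2=2 → after 1×micro: 1; S1 reads c1=0 → after 1×micro: 1; S2 reads c0=1 → after 1×micro: 2 ⇒ (c0=1, c1=1, c2=2)
macro 3: S0 reads c2=2 → after 1×micro: 1; S1 reads c1=1 → after 1×micro: 3; S2 reads c0=1 → after 1×micro: 2 ⇒ (c0=1, c1=3, c2=2)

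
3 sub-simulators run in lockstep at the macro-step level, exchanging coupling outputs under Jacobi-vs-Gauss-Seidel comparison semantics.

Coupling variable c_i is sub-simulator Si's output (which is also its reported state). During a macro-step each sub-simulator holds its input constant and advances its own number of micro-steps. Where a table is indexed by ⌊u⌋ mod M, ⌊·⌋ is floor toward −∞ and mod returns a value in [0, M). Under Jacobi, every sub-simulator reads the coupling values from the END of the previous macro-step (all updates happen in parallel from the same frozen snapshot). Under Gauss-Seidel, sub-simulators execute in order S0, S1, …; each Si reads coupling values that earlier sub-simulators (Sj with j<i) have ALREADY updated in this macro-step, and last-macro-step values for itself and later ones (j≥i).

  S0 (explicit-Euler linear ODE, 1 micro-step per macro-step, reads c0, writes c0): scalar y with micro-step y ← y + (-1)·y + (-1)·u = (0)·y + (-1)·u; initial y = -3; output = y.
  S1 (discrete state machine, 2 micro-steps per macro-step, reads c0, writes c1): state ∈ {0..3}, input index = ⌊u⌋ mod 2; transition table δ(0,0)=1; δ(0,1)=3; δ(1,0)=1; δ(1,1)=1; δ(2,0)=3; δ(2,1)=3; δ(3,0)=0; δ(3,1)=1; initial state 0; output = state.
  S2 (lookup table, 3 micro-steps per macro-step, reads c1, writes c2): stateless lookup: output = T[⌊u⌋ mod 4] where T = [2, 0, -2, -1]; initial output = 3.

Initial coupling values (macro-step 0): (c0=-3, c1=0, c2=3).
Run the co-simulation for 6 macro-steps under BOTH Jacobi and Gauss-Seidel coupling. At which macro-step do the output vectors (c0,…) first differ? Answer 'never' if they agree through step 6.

[Jacobi] macro 1: S0 reads c0=-3 → after 1×micro: 3; S1 reads c0=-3 → after 2×micro: 1; S2 reads c1=0 → after 3×micro: 2 ⇒ (c0=3, c1=1, c2=2)
[Jacobi] macro 2: S0 reads c0=3 → after 1×micro: -3; S1 reads c0=3 → after 2×micro: 1; S2 reads c1=1 → after 3×micro: 0 ⇒ (c0=-3, c1=1, c2=0)
[Jacobi] macro 3: S0 reads c0=-3 → after 1×micro: 3; S1 reads c0=-3 → after 2×micro: 1; S2 reads c1=1 → after 3×micro: 0 ⇒ (c0=3, c1=1, c2=0)
[Jacobi] macro 4: S0 reads c0=3 → after 1×micro: -3; S1 reads c0=3 → after 2×micro: 1; S2 reads c1=1 → after 3×micro: 0 ⇒ (c0=-3, c1=1, c2=0)
[Jacobi] macro 5: S0 reads c0=-3 → after 1×micro: 3; S1 reads c0=-3 → after 2×micro: 1; S2 reads c1=1 → after 3×micro: 0 ⇒ (c0=3, c1=1, c2=0)
[Jacobi] macro 6: S0 reads c0=3 → after 1×micro: -3; S1 reads c0=3 → after 2×micro: 1; S2 reads c1=1 → after 3×micro: 0 ⇒ (c0=-3, c1=1, c2=0)
[Gauss-Seidel] macro 1: S0 reads c0=-3 → after 1×micro: 3; S1 reads c0=3 → after 2×micro: 1; S2 reads c1=1 → after 3×micro: 0 ⇒ (c0=3, c1=1, c2=0)
[Gauss-Seidel] macro 2: S0 reads c0=3 → after 1×micro: -3; S1 reads c0=-3 → after 2×micro: 1; S2 reads c1=1 → after 3×micro: 0 ⇒ (c0=-3, c1=1, c2=0)
[Gauss-Seidel] macro 3: S0 reads c0=-3 → after 1×micro: 3; S1 reads c0=3 → after 2×micro: 1; S2 reads c1=1 → after 3×micro: 0 ⇒ (c0=3, c1=1, c2=0)
[Gauss-Seidel] macro 4: S0 reads c0=3 → after 1×micro: -3; S1 reads c0=-3 → after 2×micro: 1; S2 reads c1=1 → after 3×micro: 0 ⇒ (c0=-3, c1=1, c2=0)
[Gauss-Seidel] macro 5: S0 reads c0=-3 → after 1×micro: 3; S1 reads c0=3 → after 2×micro: 1; S2 reads c1=1 → after 3×micro: 0 ⇒ (c0=3, c1=1, c2=0)
[Gauss-Seidel] macro 6: S0 reads c0=3 → after 1×micro: -3; S1 reads c0=-3 → after 2×micro: 1; S2 reads c1=1 → after 3×micro: 0 ⇒ (c0=-3, c1=1, c2=0)

first divergence at macro-step: 1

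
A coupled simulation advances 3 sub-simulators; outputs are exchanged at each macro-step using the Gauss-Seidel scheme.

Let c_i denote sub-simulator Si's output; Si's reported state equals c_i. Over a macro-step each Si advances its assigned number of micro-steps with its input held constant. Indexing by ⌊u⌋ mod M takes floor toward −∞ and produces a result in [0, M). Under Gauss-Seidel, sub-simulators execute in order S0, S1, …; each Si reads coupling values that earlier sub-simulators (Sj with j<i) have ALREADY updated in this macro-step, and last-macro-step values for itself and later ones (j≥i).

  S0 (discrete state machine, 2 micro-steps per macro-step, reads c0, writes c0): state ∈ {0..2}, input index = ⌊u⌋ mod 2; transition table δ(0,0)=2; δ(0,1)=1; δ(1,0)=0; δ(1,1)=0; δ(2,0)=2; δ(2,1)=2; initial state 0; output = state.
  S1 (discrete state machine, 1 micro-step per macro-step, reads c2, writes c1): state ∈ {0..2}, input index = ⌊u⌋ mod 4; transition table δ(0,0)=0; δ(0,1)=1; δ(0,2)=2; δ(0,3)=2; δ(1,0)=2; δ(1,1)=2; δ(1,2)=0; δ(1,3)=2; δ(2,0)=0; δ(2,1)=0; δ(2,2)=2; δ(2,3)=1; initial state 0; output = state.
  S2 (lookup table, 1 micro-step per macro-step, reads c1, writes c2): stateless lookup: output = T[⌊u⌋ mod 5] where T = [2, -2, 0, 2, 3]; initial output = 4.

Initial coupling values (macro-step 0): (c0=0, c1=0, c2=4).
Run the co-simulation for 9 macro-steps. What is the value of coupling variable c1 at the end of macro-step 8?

macro 1: S0 reads c0=0 → after 2×micro: 2; S1 reads c2=4 → after 1×micro: 0; S2 reads c1=0 → after 1×micro: 2 ⇒ (c0=2, c1=0, c2=2)
macro 2: S0 reads c0=2 → after 2×micro: 2; S1 reads c2=2 → after 1×micro: 2; S2 reads c1=2 → after 1×micro: 0 ⇒ (c0=2, c1=2, c2=0)
macro 3: S0 reads c0=2 → after 2×micro: 2; S1 reads c2=0 → after 1×micro: 0; S2 reads c1=0 → after 1×micro: 2 ⇒ (c0=2, c1=0, c2=2)
macro 4: S0 reads c0=2 → after 2×micro: 2; S1 reads c2=2 → after 1×micro: 2; S2 reads c1=2 → after 1×micro: 0 ⇒ (c0=2, c1=2, c2=0)
macro 5: S0 reads c0=2 → after 2×micro: 2; S1 reads c2=0 → after 1×micro: 0; S2 reads c1=0 → after 1×micro: 2 ⇒ (c0=2, c1=0, c2=2)
macro 6: S0 reads c0=2 → after 2×micro: 2; S1 reads c2=2 → after 1×micro: 2; S2 reads c1=2 → after 1×micro: 0 ⇒ (c0=2, c1=2, c2=0)
macro 7: S0 reads c0=2 → after 2×micro: 2; S1 reads c2=0 → after 1×micro: 0; S2 reads c1=0 → after 1×micro: 2 ⇒ (c0=2, c1=0, c2=2)
macro 8: S0 reads c0=2 → after 2×micro: 2; S1 reads c2=2 → after 1×micro: 2; S2 reads c1=2 → after 1×micro: 0 ⇒ (c0=2, c1=2, c2=0)
macro 9: S0 reads c0=2 → after 2×micro: 2; S1 reads c2=0 → after 1×micro: 0; S2 reads c1=0 → after 1×micro: 2 ⇒ (c0=2, c1=0, c2=2)

c1 at macro-step 8 = 2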